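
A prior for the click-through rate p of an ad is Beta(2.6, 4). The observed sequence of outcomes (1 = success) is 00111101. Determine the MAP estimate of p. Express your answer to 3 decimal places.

p̂_MAP = 0.524

Prior: Beta(2.6, 4).
Data: 5 successes in 8 trials (from the sequence). The binomial likelihood contributes p^5(1−p)^3, so the posterior is Beta(2.6+5, 4+3) = Beta(7.6, 7).
For Beta(a, b) with a, b > 1 the mode is (a−1)/(a+b−2) = 6.6/12.6 ≈ 0.524.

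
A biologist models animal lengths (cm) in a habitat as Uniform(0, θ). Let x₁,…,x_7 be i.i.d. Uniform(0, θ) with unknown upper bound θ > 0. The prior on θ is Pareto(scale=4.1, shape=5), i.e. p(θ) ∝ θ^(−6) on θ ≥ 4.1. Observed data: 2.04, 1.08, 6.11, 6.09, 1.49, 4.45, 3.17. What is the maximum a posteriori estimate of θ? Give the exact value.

The Uniform(0, θ) likelihood is θ^(−n) for θ ≥ max(xᵢ), zero otherwise. Here max(xᵢ) = 6.11.
Posterior ∝ θ^(−6) · θ^(−7) = θ^(−13) on θ ≥ max(4.1, 6.11) = 6.11.
This density is strictly decreasing in θ, so the posterior mode lies at the lower boundary of the support.

θ̂_MAP = 6.11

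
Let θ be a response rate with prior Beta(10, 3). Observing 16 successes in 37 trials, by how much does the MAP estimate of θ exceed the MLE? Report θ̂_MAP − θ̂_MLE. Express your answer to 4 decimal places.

MAP − MLE = 0.0884

Posterior is Beta(26, 24); MAP = (26−1)/(50−2) = 25/48 ≈ 0.52083.
MLE ignores the prior: θ̂_MLE = k/n = 16/37 ≈ 0.43243.
Difference = 25/48 − 16/37 = 157/1776 ≈ 0.0884.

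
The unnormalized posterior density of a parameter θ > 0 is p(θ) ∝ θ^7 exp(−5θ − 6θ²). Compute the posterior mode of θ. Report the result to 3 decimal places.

θ̂_MAP = 0.583

ℓ'(θ) = 7/θ − 5 − 12θ. Setting this to zero and multiplying by θ: 12θ² + 5θ − 7 = 0.
θ = (−5 + √(5² + 4·12·7)) / (2·12) = (−5 + √361) / 24 = (−5 + 19)/24 = 7/12.
ℓ''(θ) = −7/θ² − 12 < 0, confirming a maximum.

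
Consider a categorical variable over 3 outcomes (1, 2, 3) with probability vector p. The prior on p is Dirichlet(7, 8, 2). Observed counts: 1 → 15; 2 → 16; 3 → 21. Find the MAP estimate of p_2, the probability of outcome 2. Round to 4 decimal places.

The posterior is Dirichlet(αᵢ + nᵢ) = Dirichlet(22, 24, 23).
For a Dirichlet(a₁,…,a_K) with all aᵢ > 1, the mode has j-th component (aⱼ − 1)/(Σaᵢ − K).
Here Σaᵢ = 69 and K = 3, so p_2 = (24 − 1)/(69 − 3) = 23/66 ≈ 0.3485.

MAP estimate: 0.3485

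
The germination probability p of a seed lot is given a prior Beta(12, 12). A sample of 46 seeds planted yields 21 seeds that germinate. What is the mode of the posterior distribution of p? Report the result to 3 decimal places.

p̂_MAP = 0.471

Prior: Beta(12, 12).
Data: 21 successes in 46 trials. The binomial likelihood contributes p^21(1−p)^25, so the posterior is Beta(12+21, 12+25) = Beta(33, 37).
For Beta(a, b) with a, b > 1 the mode is (a−1)/(a+b−2) = 32/68 ≈ 0.471.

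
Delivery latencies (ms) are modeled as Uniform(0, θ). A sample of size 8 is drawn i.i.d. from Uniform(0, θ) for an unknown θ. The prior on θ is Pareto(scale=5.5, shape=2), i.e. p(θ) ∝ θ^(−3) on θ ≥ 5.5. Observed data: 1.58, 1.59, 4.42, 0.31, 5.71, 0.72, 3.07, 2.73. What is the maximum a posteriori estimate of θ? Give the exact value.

θ̂_MAP = 5.71

The Uniform(0, θ) likelihood is θ^(−n) for θ ≥ max(xᵢ), zero otherwise. Here max(xᵢ) = 5.71.
Posterior ∝ θ^(−3) · θ^(−8) = θ^(−11) on θ ≥ max(5.5, 5.71) = 5.71.
This density is strictly decreasing in θ, so the posterior mode lies at the lower boundary of the support.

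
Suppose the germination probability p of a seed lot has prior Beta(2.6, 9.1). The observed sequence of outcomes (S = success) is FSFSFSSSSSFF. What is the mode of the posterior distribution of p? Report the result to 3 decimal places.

p̂_MAP = 0.396

Prior: Beta(2.6, 9.1).
Data: 7 successes in 12 trials (from the sequence). The binomial likelihood contributes p^7(1−p)^5, so the posterior is Beta(2.6+7, 9.1+5) = Beta(9.6, 14.1).
For Beta(a, b) with a, b > 1 the mode is (a−1)/(a+b−2) = 8.6/21.7 ≈ 0.396.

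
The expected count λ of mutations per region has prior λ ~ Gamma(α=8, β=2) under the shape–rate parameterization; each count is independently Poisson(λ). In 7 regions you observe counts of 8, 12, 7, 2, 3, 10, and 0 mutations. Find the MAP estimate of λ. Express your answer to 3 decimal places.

λ̂_MAP = 5.444

Σxᵢ = 8+12+7+2+3+10+0 = 42, with n = 7.
Posterior ∝ λ^7e^(−2λ) · λ^42e^(−7λ) = λ^49e^(−9λ), i.e. Gamma(shape=50, rate=9).
The mode of a Gamma(a, b) with a ≥ 1 (shape–rate) is (a−1)/b = 49/9 ≈ 5.444.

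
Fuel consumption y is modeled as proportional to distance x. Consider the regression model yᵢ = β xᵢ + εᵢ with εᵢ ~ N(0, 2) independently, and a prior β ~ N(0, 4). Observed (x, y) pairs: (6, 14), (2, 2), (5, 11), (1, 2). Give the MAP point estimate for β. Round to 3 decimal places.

log p(β | y) = −Σ(yᵢ − βxᵢ)²/(2·2) − β²/(2·4) + const.
Setting the derivative to zero: Σxᵢ(yᵢ − βxᵢ)/2 − β/4 = 0, so β = Σxᵢyᵢ / (Σxᵢ² + σ²/τ²).
Σxᵢyᵢ = 6·14 + 2·2 + 5·11 + 1·2 = 145; Σxᵢ² = 66; σ²/τ² = 0.5.
β̂_MAP = 145 / (66 + 0.5) = 145/66.5 ≈ 2.180.

β̂_MAP = 2.180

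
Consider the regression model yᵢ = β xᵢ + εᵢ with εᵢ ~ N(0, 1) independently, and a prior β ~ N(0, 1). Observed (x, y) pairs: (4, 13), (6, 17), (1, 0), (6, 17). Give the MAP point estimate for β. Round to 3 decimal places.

β̂_MAP = 2.844

log p(β | y) = −Σ(yᵢ − βxᵢ)²/(2·1) − β²/(2·1) + const.
Setting the derivative to zero: Σxᵢ(yᵢ − βxᵢ)/1 − β/1 = 0, so β = Σxᵢyᵢ / (Σxᵢ² + σ²/τ²).
Σxᵢyᵢ = 4·13 + 6·17 + 1·0 + 6·17 = 256; Σxᵢ² = 89; σ²/τ² = 1.
β̂_MAP = 256 / (89 + 1) = 256/90 ≈ 2.844.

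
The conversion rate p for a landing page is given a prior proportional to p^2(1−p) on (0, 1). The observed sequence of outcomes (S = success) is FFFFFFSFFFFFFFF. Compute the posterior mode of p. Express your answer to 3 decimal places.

The prior density ∝ p^2(1−p)^1 is the kernel of Beta(3, 2).
Data: 1 success in 15 trials (from the sequence). The binomial likelihood contributes p(1−p)^14, so the posterior is Beta(3+1, 2+14) = Beta(4, 16).
For Beta(a, b) with a, b > 1 the mode is (a−1)/(a+b−2) = 3/18 ≈ 0.167.

p̂_MAP = 0.167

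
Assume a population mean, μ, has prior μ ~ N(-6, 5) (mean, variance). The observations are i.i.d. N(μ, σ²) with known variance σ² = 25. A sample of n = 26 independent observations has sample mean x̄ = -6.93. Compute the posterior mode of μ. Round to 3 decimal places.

n = 26, x̄ = -6.93.
For a Normal prior and Normal likelihood with known variance, the posterior is Normal; its mode equals its mean, the precision-weighted average.
Prior precision 1/σ₀² = 1/5 = 0.2; data precision n/σ² = 26/25 = 1.04.
μ̂ = (0.2·(-6) + 1.04·(-6.93)) / (0.2 + 1.04) = (-8.4072)/1.24 = -6.780.

μ̂_MAP = -6.780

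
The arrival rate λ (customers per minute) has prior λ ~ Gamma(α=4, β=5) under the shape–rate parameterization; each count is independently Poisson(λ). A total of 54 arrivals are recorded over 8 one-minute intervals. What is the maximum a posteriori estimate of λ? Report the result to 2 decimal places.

Σxᵢ = 54, n = 8.
Posterior ∝ λ^3e^(−5λ) · λ^54e^(−8λ) = λ^57e^(−13λ), i.e. Gamma(shape=58, rate=13).
The mode of a Gamma(a, b) with a ≥ 1 (shape–rate) is (a−1)/b = 57/13 ≈ 4.38.

λ̂_MAP = 4.38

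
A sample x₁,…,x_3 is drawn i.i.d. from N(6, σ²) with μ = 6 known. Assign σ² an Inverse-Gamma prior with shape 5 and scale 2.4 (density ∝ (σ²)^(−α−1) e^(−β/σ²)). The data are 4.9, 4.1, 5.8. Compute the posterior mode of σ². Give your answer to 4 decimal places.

Sum of squared deviations about the known mean: SS = (4.9−6)² + (4.1−6)² + (5.8−6)² = 4.86.
The Normal likelihood contributes (σ²)^(−n/2) exp(−SS/(2σ²)), so the posterior is Inverse-Gamma(α + n/2, β + SS/2) = Inverse-Gamma(6.5, 4.83).
The mode of Inverse-Gamma(a, b) is b/(a+1) = 4.83/7.5 ≈ 0.6440.

σ̂²_MAP = 0.6440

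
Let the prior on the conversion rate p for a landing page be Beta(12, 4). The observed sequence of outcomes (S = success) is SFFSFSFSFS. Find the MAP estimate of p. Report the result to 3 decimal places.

Prior: Beta(12, 4).
Data: 5 successes in 10 trials (from the sequence). The binomial likelihood contributes p^5(1−p)^5, so the posterior is Beta(12+5, 4+5) = Beta(17, 9).
For Beta(a, b) with a, b > 1 the mode is (a−1)/(a+b−2) = 16/24 ≈ 0.667.

p̂_MAP = 0.667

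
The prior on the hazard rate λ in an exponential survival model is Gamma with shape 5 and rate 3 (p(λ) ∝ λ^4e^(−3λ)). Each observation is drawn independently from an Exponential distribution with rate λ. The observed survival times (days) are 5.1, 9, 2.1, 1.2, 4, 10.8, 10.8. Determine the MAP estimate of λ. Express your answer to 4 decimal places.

λ̂_MAP = 0.2391

The Exponential(rate=λ) likelihood is ∝ λ^n e^(−λΣtᵢ). Here n = 7 and Σtᵢ = 5.1 + 9 + 2.1 + 1.2 + 4 + 10.8 + 10.8 = 43.
Posterior ∝ λ^4e^(−3λ) · λ^7e^(−43λ) = λ^11e^(−46λ), i.e. Gamma(12, 46).
Mode = (a−1)/b = 11/46 ≈ 0.2391.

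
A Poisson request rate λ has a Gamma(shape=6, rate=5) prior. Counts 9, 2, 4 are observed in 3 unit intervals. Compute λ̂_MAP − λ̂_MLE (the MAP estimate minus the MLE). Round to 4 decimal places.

Σxᵢ = 15. Posterior is Gamma(21, 8); MAP = (21−1)/8 = 20/8 ≈ 2.50000.
MLE = x̄ = 15/3 ≈ 5.00000.
Difference = 20/8 − 15/3 = -5/2 ≈ -2.5000.

MAP − MLE = -2.5000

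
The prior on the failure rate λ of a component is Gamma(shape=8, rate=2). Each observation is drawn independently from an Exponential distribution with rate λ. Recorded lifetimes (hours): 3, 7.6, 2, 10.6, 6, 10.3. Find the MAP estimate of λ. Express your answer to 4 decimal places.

λ̂_MAP = 0.3133

The Exponential(rate=λ) likelihood is ∝ λ^n e^(−λΣtᵢ). Here n = 6 and Σtᵢ = 3 + 7.6 + 2 + 10.6 + 6 + 10.3 = 39.5.
Posterior ∝ λ^7e^(−2λ) · λ^6e^(−39.5λ) = λ^13e^(−41.5λ), i.e. Gamma(14, 41.5).
Mode = (a−1)/b = 13/41.5 ≈ 0.3133.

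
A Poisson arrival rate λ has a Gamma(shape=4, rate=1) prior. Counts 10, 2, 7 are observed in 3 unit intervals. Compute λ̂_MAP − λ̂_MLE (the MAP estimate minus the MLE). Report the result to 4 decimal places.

MAP − MLE = -0.8333

Σxᵢ = 19. Posterior is Gamma(23, 4); MAP = (23−1)/4 = 22/4 ≈ 5.50000.
MLE = x̄ = 19/3 ≈ 6.33333.
Difference = 22/4 − 19/3 = -5/6 ≈ -0.8333.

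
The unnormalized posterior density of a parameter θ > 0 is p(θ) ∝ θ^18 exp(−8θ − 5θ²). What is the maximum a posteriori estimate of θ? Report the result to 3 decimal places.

θ̂_MAP = 1.000

ℓ'(θ) = 18/θ − 8 − 10θ. Setting this to zero and multiplying by θ: 10θ² + 8θ − 18 = 0.
θ = (−8 + √(8² + 4·10·18)) / (2·10) = (−8 + √784) / 20 = (−8 + 28)/20 = 1.
ℓ''(θ) = −18/θ² − 10 < 0, confirming a maximum.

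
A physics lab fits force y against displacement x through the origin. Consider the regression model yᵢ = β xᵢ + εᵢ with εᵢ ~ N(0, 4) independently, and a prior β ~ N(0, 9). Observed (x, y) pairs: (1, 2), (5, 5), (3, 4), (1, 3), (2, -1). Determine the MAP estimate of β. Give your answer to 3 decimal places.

log p(β | y) = −Σ(yᵢ − βxᵢ)²/(2·4) − β²/(2·9) + const.
Setting the derivative to zero: Σxᵢ(yᵢ − βxᵢ)/4 − β/9 = 0, so β = Σxᵢyᵢ / (Σxᵢ² + σ²/τ²).
Σxᵢyᵢ = 1·2 + 5·5 + 3·4 + 1·3 + 2·(-1) = 40; Σxᵢ² = 40; σ²/τ² = 4/9.
β̂_MAP = 40 / (40 + 4/9) = 40/(364/9) = 90/91 ≈ 0.989.

β̂_MAP = 0.989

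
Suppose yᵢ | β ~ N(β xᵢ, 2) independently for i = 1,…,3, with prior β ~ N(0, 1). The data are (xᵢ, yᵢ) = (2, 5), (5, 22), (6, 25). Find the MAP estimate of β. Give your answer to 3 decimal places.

β̂_MAP = 4.030

log p(β | y) = −Σ(yᵢ − βxᵢ)²/(2·2) − β²/(2·1) + const.
Setting the derivative to zero: Σxᵢ(yᵢ − βxᵢ)/2 − β/1 = 0, so β = Σxᵢyᵢ / (Σxᵢ² + σ²/τ²).
Σxᵢyᵢ = 2·5 + 5·22 + 6·25 = 270; Σxᵢ² = 65; σ²/τ² = 2.
β̂_MAP = 270 / (65 + 2) = 270/67 ≈ 4.030.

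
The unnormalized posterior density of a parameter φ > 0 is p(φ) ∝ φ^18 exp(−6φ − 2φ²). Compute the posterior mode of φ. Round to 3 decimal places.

ℓ'(φ) = 18/φ − 6 − 4φ. Setting this to zero and multiplying by φ: 4φ² + 6φ − 18 = 0.
φ = (−6 + √(6² + 4·4·18)) / (2·4) = (−6 + √324) / 8 = (−6 + 18)/8 = 3/2.
ℓ''(φ) = −18/φ² − 4 < 0, confirming a maximum.

φ̂_MAP = 1.500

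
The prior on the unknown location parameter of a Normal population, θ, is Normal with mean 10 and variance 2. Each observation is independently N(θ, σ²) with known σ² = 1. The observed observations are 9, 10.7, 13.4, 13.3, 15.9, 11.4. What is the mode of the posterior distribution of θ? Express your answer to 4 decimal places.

n = 6; x̄ = (9 + 10.7 + 13.4 + 13.3 + 15.9 + 11.4)/6 = 73.7/6 = 737/60 ≈ 12.2833.
For a Normal prior and Normal likelihood with known variance, the posterior is Normal; its mode equals its mean, the precision-weighted average.
Prior precision 1/σ₀² = 1/2 = 0.5; data precision n/σ² = 6/1 = 6.
θ̂ = (0.5·10 + 6·(737/60)) / (0.5 + 6) = 78.7/6.5 = 787/65 ≈ 12.1077.

θ̂_MAP = 12.1077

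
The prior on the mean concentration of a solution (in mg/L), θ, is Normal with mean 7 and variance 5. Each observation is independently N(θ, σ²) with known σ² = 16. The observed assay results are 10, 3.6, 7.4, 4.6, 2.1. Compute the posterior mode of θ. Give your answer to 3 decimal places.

θ̂_MAP = 6.110

n = 5; x̄ = (10 + 3.6 + 7.4 + 4.6 + 2.1)/5 = 27.7/5 = 5.54.
For a Normal prior and Normal likelihood with known variance, the posterior is Normal; its mode equals its mean, the precision-weighted average.
Prior precision 1/σ₀² = 1/5 = 0.2; data precision n/σ² = 5/16 = 0.3125.
θ̂ = (0.2·7 + 0.3125·5.54) / (0.2 + 0.3125) = 3.13125/0.5125 = 501/82 ≈ 6.110.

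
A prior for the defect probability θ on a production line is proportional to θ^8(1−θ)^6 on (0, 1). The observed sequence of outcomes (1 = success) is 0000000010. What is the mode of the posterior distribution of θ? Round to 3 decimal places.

The prior density ∝ θ^8(1−θ)^6 is the kernel of Beta(9, 7).
Data: 1 success in 10 trials (from the sequence). The binomial likelihood contributes θ(1−θ)^9, so the posterior is Beta(9+1, 7+9) = Beta(10, 16).
For Beta(a, b) with a, b > 1 the mode is (a−1)/(a+b−2) = 9/24 ≈ 0.375.

θ̂_MAP = 0.375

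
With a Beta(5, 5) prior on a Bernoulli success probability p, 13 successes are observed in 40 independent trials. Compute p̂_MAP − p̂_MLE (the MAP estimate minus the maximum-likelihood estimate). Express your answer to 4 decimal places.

Posterior is Beta(18, 32); MAP = (18−1)/(50−2) = 17/48 ≈ 0.35417.
MLE ignores the prior: p̂_MLE = k/n = 13/40 ≈ 0.32500.
Difference = 17/48 − 13/40 = 7/240 ≈ 0.0292.

MAP − MLE = 0.0292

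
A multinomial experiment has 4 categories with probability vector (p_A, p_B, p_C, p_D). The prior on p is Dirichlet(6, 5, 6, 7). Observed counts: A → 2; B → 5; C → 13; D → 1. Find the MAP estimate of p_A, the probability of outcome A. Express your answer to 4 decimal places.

The posterior is Dirichlet(αᵢ + nᵢ) = Dirichlet(8, 10, 19, 8).
For a Dirichlet(a₁,…,a_K) with all aᵢ > 1, the mode has j-th component (aⱼ − 1)/(Σaᵢ − K).
Here Σaᵢ = 45 and K = 4, so p_A = (8 − 1)/(45 − 4) = 7/41 ≈ 0.1707.

MAP estimate of p_A = 0.1707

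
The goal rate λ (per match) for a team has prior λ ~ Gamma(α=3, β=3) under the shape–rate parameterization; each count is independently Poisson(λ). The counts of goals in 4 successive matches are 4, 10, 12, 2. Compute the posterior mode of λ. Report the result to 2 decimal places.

Σxᵢ = 4+10+12+2 = 28, with n = 4.
Posterior ∝ λ^2e^(−3λ) · λ^28e^(−4λ) = λ^30e^(−7λ), i.e. Gamma(shape=31, rate=7).
The mode of a Gamma(a, b) with a ≥ 1 (shape–rate) is (a−1)/b = 30/7 ≈ 4.29.

λ̂_MAP = 4.29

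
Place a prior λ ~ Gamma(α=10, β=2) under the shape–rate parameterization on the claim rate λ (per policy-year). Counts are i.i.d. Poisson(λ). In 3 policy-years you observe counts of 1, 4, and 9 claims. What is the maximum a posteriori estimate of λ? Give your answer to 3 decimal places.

Σxᵢ = 1+4+9 = 14, with n = 3.
Posterior ∝ λ^9e^(−2λ) · λ^14e^(−3λ) = λ^23e^(−5λ), i.e. Gamma(shape=24, rate=5).
The mode of a Gamma(a, b) with a ≥ 1 (shape–rate) is (a−1)/b = 23/5 ≈ 4.600.

λ̂_MAP = 4.600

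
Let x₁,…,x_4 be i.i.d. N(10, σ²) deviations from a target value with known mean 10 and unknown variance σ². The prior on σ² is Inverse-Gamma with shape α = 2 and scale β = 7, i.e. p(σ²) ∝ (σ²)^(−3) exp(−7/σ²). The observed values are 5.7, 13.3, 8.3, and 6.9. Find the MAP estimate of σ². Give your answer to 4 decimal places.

σ̂²_MAP = 5.5880

Sum of squared deviations about the known mean: SS = (5.7−10)² + (13.3−10)² + (8.3−10)² + (6.9−10)² = 41.88.
The Normal likelihood contributes (σ²)^(−n/2) exp(−SS/(2σ²)), so the posterior is Inverse-Gamma(α + n/2, β + SS/2) = Inverse-Gamma(4, 27.94).
The mode of Inverse-Gamma(a, b) is b/(a+1) = 27.94/5 ≈ 5.5880.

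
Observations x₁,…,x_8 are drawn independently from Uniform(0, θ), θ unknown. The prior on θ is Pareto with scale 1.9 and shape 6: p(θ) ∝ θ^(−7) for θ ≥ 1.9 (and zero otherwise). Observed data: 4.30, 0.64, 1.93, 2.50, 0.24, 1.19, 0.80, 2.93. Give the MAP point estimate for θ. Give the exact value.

The Uniform(0, θ) likelihood is θ^(−n) for θ ≥ max(xᵢ), zero otherwise. Here max(xᵢ) = 4.30.
Posterior ∝ θ^(−7) · θ^(−8) = θ^(−15) on θ ≥ max(1.9, 4.30) = 4.30.
This density is strictly decreasing in θ, so the posterior mode lies at the lower boundary of the support.

θ̂_MAP = 4.30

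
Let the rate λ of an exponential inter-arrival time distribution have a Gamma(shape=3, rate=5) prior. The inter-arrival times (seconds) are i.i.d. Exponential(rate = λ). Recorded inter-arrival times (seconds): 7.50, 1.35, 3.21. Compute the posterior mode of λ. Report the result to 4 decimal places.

The Exponential(rate=λ) likelihood is ∝ λ^n e^(−λΣtᵢ). Here n = 3 and Σtᵢ = 7.50 + 1.35 + 3.21 = 12.06.
Posterior ∝ λ^2e^(−5λ) · λ^3e^(−12.06λ) = λ^5e^(−17.06λ), i.e. Gamma(6, 17.06).
Mode = (a−1)/b = 5/17.06 ≈ 0.2931.

λ̂_MAP = 0.2931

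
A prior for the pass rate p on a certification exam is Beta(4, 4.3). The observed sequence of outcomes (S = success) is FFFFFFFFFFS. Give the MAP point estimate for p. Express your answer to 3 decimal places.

p̂_MAP = 0.231

Prior: Beta(4, 4.3).
Data: 1 success in 11 trials (from the sequence). The binomial likelihood contributes p(1−p)^10, so the posterior is Beta(4+1, 4.3+10) = Beta(5, 14.3).
For Beta(a, b) with a, b > 1 the mode is (a−1)/(a+b−2) = 4/17.3 ≈ 0.231.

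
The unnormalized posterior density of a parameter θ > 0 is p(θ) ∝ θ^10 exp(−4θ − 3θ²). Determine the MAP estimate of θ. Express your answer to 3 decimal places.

θ̂_MAP = 1.000

ℓ'(θ) = 10/θ − 4 − 6θ. Setting this to zero and multiplying by θ: 6θ² + 4θ − 10 = 0.
θ = (−4 + √(4² + 4·6·10)) / (2·6) = (−4 + √256) / 12 = (−4 + 16)/12 = 1.
ℓ''(θ) = −10/θ² − 6 < 0, confirming a maximum.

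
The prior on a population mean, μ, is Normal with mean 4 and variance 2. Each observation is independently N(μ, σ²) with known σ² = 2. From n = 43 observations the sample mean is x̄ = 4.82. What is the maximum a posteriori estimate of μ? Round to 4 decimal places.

n = 43, x̄ = 4.82.
For a Normal prior and Normal likelihood with known variance, the posterior is Normal; its mode equals its mean, the precision-weighted average.
Prior precision 1/σ₀² = 1/2 = 0.5; data precision n/σ² = 43/2 = 21.5.
μ̂ = (0.5·4 + 21.5·4.82) / (0.5 + 21.5) = 105.63/22 = 10563/2200 ≈ 4.8014.

μ̂_MAP = 4.8014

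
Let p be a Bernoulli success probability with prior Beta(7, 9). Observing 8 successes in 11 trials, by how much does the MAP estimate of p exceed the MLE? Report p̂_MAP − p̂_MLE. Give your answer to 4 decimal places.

MAP − MLE = -0.1673

Posterior is Beta(15, 12); MAP = (15−1)/(27−2) = 14/25 ≈ 0.56000.
MLE ignores the prior: p̂_MLE = k/n = 8/11 ≈ 0.72727.
Difference = 14/25 − 8/11 = -46/275 ≈ -0.1673.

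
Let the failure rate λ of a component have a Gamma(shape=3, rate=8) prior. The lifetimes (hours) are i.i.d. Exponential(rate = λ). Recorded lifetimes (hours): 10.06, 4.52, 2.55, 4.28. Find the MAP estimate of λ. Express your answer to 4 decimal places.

The Exponential(rate=λ) likelihood is ∝ λ^n e^(−λΣtᵢ). Here n = 4 and Σtᵢ = 10.06 + 4.52 + 2.55 + 4.28 = 21.41.
Posterior ∝ λ^2e^(−8λ) · λ^4e^(−21.41λ) = λ^6e^(−29.41λ), i.e. Gamma(7, 29.41).
Mode = (a−1)/b = 6/29.41 ≈ 0.2040.

λ̂_MAP = 0.2040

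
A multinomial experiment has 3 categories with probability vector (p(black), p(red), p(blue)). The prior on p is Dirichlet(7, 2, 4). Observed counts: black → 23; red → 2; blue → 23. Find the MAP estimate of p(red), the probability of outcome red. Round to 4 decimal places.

The posterior is Dirichlet(αᵢ + nᵢ) = Dirichlet(30, 4, 27).
For a Dirichlet(a₁,…,a_K) with all aᵢ > 1, the mode has j-th component (aⱼ − 1)/(Σaᵢ − K).
Here Σaᵢ = 61 and K = 3, so p(red) = (4 − 1)/(61 − 3) = 3/58 ≈ 0.0517.

MAP estimate of p(red) = 0.0517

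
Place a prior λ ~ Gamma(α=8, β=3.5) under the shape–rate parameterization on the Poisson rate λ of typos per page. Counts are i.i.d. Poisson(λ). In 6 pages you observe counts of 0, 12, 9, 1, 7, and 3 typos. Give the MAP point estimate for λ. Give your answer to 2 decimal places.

λ̂_MAP = 4.11

Σxᵢ = 0+12+9+1+7+3 = 32, with n = 6.
Posterior ∝ λ^7e^(−3.5λ) · λ^32e^(−6λ) = λ^39e^(−9.5λ), i.e. Gamma(shape=40, rate=9.5).
The mode of a Gamma(a, b) with a ≥ 1 (shape–rate) is (a−1)/b = 39/9.5 ≈ 4.11.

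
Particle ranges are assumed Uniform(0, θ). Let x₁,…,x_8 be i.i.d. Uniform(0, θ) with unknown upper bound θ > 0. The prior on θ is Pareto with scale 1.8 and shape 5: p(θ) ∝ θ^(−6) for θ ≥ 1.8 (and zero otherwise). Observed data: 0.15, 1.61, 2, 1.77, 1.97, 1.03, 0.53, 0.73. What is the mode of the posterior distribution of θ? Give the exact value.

The Uniform(0, θ) likelihood is θ^(−n) for θ ≥ max(xᵢ), zero otherwise. Here max(xᵢ) = 2.
Posterior ∝ θ^(−6) · θ^(−8) = θ^(−14) on θ ≥ max(1.8, 2) = 2.
This density is strictly decreasing in θ, so the posterior mode lies at the lower boundary of the support.

θ̂_MAP = 2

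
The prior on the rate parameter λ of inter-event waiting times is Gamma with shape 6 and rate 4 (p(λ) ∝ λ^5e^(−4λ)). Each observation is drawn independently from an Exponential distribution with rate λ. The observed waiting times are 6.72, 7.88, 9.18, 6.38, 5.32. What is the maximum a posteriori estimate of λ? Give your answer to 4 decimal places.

λ̂_MAP = 0.2533

The Exponential(rate=λ) likelihood is ∝ λ^n e^(−λΣtᵢ). Here n = 5 and Σtᵢ = 6.72 + 7.88 + 9.18 + 6.38 + 5.32 = 35.48.
Posterior ∝ λ^5e^(−4λ) · λ^5e^(−35.48λ) = λ^10e^(−39.48λ), i.e. Gamma(11, 39.48).
Mode = (a−1)/b = 10/39.48 ≈ 0.2533.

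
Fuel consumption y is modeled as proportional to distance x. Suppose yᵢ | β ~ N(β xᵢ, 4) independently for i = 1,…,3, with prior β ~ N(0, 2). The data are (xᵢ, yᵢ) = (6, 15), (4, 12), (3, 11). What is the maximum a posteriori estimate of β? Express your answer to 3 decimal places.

β̂_MAP = 2.714

log p(β | y) = −Σ(yᵢ − βxᵢ)²/(2·4) − β²/(2·2) + const.
Setting the derivative to zero: Σxᵢ(yᵢ − βxᵢ)/4 − β/2 = 0, so β = Σxᵢyᵢ / (Σxᵢ² + σ²/τ²).
Σxᵢyᵢ = 6·15 + 4·12 + 3·11 = 171; Σxᵢ² = 61; σ²/τ² = 2.
β̂_MAP = 171 / (61 + 2) = 171/63 ≈ 2.714.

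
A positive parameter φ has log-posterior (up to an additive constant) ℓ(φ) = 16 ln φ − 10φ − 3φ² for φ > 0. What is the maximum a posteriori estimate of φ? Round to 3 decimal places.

φ̂_MAP = 1.000

ℓ'(φ) = 16/φ − 10 − 6φ. Setting this to zero and multiplying by φ: 6φ² + 10φ − 16 = 0.
φ = (−10 + √(10² + 4·6·16)) / (2·6) = (−10 + √484) / 12 = (−10 + 22)/12 = 1.
ℓ''(φ) = −16/φ² − 6 < 0, confirming a maximum.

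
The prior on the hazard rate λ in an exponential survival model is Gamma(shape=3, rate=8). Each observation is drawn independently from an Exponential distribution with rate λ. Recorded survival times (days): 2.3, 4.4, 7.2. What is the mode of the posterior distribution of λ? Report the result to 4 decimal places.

The Exponential(rate=λ) likelihood is ∝ λ^n e^(−λΣtᵢ). Here n = 3 and Σtᵢ = 2.3 + 4.4 + 7.2 = 13.9.
Posterior ∝ λ^2e^(−8λ) · λ^3e^(−13.9λ) = λ^5e^(−21.9λ), i.e. Gamma(6, 21.9).
Mode = (a−1)/b = 5/21.9 ≈ 0.2283.

λ̂_MAP = 0.2283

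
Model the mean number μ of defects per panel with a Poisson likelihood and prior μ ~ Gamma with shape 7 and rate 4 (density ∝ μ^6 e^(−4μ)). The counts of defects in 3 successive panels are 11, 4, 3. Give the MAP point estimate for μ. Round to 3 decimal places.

Σxᵢ = 11+4+3 = 18, with n = 3.
Posterior ∝ μ^6e^(−4μ) · μ^18e^(−3μ) = μ^24e^(−7μ), i.e. Gamma(shape=25, rate=7).
The mode of a Gamma(a, b) with a ≥ 1 (shape–rate) is (a−1)/b = 24/7 ≈ 3.429.

μ̂_MAP = 3.429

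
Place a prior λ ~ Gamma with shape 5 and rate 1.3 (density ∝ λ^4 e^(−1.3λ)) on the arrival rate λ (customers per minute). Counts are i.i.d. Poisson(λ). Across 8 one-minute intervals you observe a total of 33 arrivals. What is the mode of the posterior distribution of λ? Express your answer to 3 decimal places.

λ̂_MAP = 3.978

Σxᵢ = 33, n = 8.
Posterior ∝ λ^4e^(−1.3λ) · λ^33e^(−8λ) = λ^37e^(−9.3λ), i.e. Gamma(shape=38, rate=9.3).
The mode of a Gamma(a, b) with a ≥ 1 (shape–rate) is (a−1)/b = 37/9.3 ≈ 3.978.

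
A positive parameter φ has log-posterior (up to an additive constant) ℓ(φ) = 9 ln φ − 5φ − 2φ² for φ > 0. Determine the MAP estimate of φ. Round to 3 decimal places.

φ̂_MAP = 1.000

ℓ'(φ) = 9/φ − 5 − 4φ. Setting this to zero and multiplying by φ: 4φ² + 5φ − 9 = 0.
φ = (−5 + √(5² + 4·4·9)) / (2·4) = (−5 + √169) / 8 = (−5 + 13)/8 = 1.
ℓ''(φ) = −9/φ² − 4 < 0, confirming a maximum.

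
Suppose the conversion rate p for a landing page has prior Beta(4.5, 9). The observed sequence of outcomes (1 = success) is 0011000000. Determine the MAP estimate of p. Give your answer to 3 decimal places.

p̂_MAP = 0.256

Prior: Beta(4.5, 9).
Data: 2 successes in 10 trials (from the sequence). The binomial likelihood contributes p^2(1−p)^8, so the posterior is Beta(4.5+2, 9+8) = Beta(6.5, 17).
For Beta(a, b) with a, b > 1 the mode is (a−1)/(a+b−2) = 5.5/21.5 ≈ 0.256.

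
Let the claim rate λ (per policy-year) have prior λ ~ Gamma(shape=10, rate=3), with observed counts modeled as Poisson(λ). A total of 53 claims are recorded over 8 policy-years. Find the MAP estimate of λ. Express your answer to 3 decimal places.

λ̂_MAP = 5.636

Σxᵢ = 53, n = 8.
Posterior ∝ λ^9e^(−3λ) · λ^53e^(−8λ) = λ^62e^(−11λ), i.e. Gamma(shape=63, rate=11).
The mode of a Gamma(a, b) with a ≥ 1 (shape–rate) is (a−1)/b = 62/11 ≈ 5.636.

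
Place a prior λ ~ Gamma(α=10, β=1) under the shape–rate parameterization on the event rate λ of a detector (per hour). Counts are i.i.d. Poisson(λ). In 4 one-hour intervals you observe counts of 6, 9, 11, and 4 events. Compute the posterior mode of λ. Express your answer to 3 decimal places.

Σxᵢ = 6+9+11+4 = 30, with n = 4.
Posterior ∝ λ^9e^(−1λ) · λ^30e^(−4λ) = λ^39e^(−5λ), i.e. Gamma(shape=40, rate=5).
The mode of a Gamma(a, b) with a ≥ 1 (shape–rate) is (a−1)/b = 39/5 ≈ 7.800.

λ̂_MAP = 7.800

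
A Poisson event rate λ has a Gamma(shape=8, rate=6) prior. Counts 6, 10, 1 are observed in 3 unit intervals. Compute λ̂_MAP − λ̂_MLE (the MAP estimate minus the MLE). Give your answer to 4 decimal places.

Σxᵢ = 17. Posterior is Gamma(25, 9); MAP = (25−1)/9 = 24/9 ≈ 2.66667.
MLE = x̄ = 17/3 ≈ 5.66667.
Difference = 24/9 − 17/3 = -3 ≈ -3.0000.

MAP − MLE = -3.0000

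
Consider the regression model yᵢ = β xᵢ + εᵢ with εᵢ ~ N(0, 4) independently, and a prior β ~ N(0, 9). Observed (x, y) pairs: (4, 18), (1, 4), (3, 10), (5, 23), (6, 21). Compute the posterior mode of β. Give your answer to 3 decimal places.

β̂_MAP = 3.968

log p(β | y) = −Σ(yᵢ − βxᵢ)²/(2·4) − β²/(2·9) + const.
Setting the derivative to zero: Σxᵢ(yᵢ − βxᵢ)/4 − β/9 = 0, so β = Σxᵢyᵢ / (Σxᵢ² + σ²/τ²).
Σxᵢyᵢ = 4·18 + 1·4 + 3·10 + 5·23 + 6·21 = 347; Σxᵢ² = 87; σ²/τ² = 4/9.
β̂_MAP = 347 / (87 + 4/9) = 347/(787/9) = 3123/787 ≈ 3.968.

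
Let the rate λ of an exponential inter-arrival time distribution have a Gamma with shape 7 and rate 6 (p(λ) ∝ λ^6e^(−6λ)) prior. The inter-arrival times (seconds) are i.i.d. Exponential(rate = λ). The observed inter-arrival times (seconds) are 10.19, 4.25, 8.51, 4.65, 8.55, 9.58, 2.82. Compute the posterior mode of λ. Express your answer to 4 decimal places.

λ̂_MAP = 0.2383

The Exponential(rate=λ) likelihood is ∝ λ^n e^(−λΣtᵢ). Here n = 7 and Σtᵢ = 10.19 + 4.25 + 8.51 + 4.65 + 8.55 + 9.58 + 2.82 = 48.55.
Posterior ∝ λ^6e^(−6λ) · λ^7e^(−48.55λ) = λ^13e^(−54.55λ), i.e. Gamma(14, 54.55).
Mode = (a−1)/b = 13/54.55 ≈ 0.2383.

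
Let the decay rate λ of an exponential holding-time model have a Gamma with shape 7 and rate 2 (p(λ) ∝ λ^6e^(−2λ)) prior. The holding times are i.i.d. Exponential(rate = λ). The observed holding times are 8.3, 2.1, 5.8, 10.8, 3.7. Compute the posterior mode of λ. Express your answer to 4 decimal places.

λ̂_MAP = 0.3364

The Exponential(rate=λ) likelihood is ∝ λ^n e^(−λΣtᵢ). Here n = 5 and Σtᵢ = 8.3 + 2.1 + 5.8 + 10.8 + 3.7 = 30.7.
Posterior ∝ λ^6e^(−2λ) · λ^5e^(−30.7λ) = λ^11e^(−32.7λ), i.e. Gamma(12, 32.7).
Mode = (a−1)/b = 11/32.7 ≈ 0.3364.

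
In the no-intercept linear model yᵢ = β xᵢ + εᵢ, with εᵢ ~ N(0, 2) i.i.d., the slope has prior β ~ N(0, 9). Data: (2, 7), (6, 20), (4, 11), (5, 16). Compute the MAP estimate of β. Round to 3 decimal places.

log p(β | y) = −Σ(yᵢ − βxᵢ)²/(2·2) − β²/(2·9) + const.
Setting the derivative to zero: Σxᵢ(yᵢ − βxᵢ)/2 − β/9 = 0, so β = Σxᵢyᵢ / (Σxᵢ² + σ²/τ²).
Σxᵢyᵢ = 2·7 + 6·20 + 4·11 + 5·16 = 258; Σxᵢ² = 81; σ²/τ² = 2/9.
β̂_MAP = 258 / (81 + 2/9) = 258/(731/9) = 54/17 ≈ 3.176.

β̂_MAP = 3.176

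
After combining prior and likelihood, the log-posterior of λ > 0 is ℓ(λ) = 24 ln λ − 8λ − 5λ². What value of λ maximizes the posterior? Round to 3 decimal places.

λ̂_MAP = 1.200

ℓ'(λ) = 24/λ − 8 − 10λ. Setting this to zero and multiplying by λ: 10λ² + 8λ − 24 = 0.
λ = (−8 + √(8² + 4·10·24)) / (2·10) = (−8 + √1024) / 20 = (−8 + 32)/20 = 6/5.
ℓ''(λ) = −24/λ² − 10 < 0, confirming a maximum.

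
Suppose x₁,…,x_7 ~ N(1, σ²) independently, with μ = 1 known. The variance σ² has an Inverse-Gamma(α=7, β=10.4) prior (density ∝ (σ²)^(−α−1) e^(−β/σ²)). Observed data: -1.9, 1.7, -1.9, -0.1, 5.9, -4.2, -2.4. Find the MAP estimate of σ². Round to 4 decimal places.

Sum of squared deviations about the known mean: SS = (-1.9−1)² + (1.7−1)² + (-1.9−1)² + (-0.1−1)² + (5.9−1)² + (-4.2−1)² + (-2.4−1)² = 81.13.
The Normal likelihood contributes (σ²)^(−n/2) exp(−SS/(2σ²)), so the posterior is Inverse-Gamma(α + n/2, β + SS/2) = Inverse-Gamma(10.5, 50.965).
The mode of Inverse-Gamma(a, b) is b/(a+1) = 50.965/11.5 ≈ 4.4317.

σ̂²_MAP = 4.4317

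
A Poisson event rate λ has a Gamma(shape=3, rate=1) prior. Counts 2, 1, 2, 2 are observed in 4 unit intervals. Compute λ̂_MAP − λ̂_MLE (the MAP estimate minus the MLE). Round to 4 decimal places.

Σxᵢ = 7. Posterior is Gamma(10, 5); MAP = (10−1)/5 = 9/5 ≈ 1.80000.
MLE = x̄ = 7/4 ≈ 1.75000.
Difference = 9/5 − 7/4 = 1/20 ≈ 0.0500.

MAP − MLE = 0.0500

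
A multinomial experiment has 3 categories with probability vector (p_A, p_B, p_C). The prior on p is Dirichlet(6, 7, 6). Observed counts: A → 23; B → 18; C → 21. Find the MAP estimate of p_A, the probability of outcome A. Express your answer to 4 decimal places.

The posterior is Dirichlet(αᵢ + nᵢ) = Dirichlet(29, 25, 27).
For a Dirichlet(a₁,…,a_K) with all aᵢ > 1, the mode has j-th component (aⱼ − 1)/(Σaᵢ − K).
Here Σaᵢ = 81 and K = 3, so p_A = (29 − 1)/(81 − 3) = 28/78 ≈ 0.3590.

MAP estimate of p_A = 0.3590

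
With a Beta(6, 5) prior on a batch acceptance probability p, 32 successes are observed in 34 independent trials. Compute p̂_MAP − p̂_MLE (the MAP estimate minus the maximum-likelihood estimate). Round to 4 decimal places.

MAP − MLE = -0.0807

Posterior is Beta(38, 7); MAP = (38−1)/(45−2) = 37/43 ≈ 0.86047.
MLE ignores the prior: p̂_MLE = k/n = 32/34 ≈ 0.94118.
Difference = 37/43 − 32/34 = -59/731 ≈ -0.0807.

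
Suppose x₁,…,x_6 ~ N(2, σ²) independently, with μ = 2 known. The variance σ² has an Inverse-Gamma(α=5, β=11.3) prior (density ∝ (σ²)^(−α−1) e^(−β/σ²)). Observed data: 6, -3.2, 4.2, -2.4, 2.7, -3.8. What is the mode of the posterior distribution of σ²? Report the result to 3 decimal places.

σ̂²_MAP = 6.887

Sum of squared deviations about the known mean: SS = (6−2)² + (-3.2−2)² + (4.2−2)² + (-2.4−2)² + (2.7−2)² + (-3.8−2)² = 101.37.
The Normal likelihood contributes (σ²)^(−n/2) exp(−SS/(2σ²)), so the posterior is Inverse-Gamma(α + n/2, β + SS/2) = Inverse-Gamma(8, 61.985).
The mode of Inverse-Gamma(a, b) is b/(a+1) = 61.985/9 ≈ 6.887.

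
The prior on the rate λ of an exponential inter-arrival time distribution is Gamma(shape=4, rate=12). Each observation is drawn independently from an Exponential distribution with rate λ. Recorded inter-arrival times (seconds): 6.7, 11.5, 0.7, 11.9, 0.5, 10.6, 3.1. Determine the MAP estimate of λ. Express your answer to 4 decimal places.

λ̂_MAP = 0.1754

The Exponential(rate=λ) likelihood is ∝ λ^n e^(−λΣtᵢ). Here n = 7 and Σtᵢ = 6.7 + 11.5 + 0.7 + 11.9 + 0.5 + 10.6 + 3.1 = 45.
Posterior ∝ λ^3e^(−12λ) · λ^7e^(−45λ) = λ^10e^(−57λ), i.e. Gamma(11, 57).
Mode = (a−1)/b = 10/57 ≈ 0.1754.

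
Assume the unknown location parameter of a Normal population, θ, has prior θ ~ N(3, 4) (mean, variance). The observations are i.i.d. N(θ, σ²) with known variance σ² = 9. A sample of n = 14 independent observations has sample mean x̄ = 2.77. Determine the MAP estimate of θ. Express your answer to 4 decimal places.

n = 14, x̄ = 2.77.
For a Normal prior and Normal likelihood with known variance, the posterior is Normal; its mode equals its mean, the precision-weighted average.
Prior precision 1/σ₀² = 1/4 = 0.25; data precision n/σ² = 14/9.
θ̂ = (0.25·3 + (14/9)·2.77) / (0.25 + 14/9) = (4553/900)/(65/36) = 4553/1625 ≈ 2.8018.

θ̂_MAP = 2.8018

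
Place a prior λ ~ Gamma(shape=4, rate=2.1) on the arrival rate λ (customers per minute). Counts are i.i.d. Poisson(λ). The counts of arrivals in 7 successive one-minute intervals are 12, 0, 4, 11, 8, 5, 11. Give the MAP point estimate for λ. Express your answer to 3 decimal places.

λ̂_MAP = 5.934

Σxᵢ = 12+0+4+11+8+5+11 = 51, with n = 7.
Posterior ∝ λ^3e^(−2.1λ) · λ^51e^(−7λ) = λ^54e^(−9.1λ), i.e. Gamma(shape=55, rate=9.1).
The mode of a Gamma(a, b) with a ≥ 1 (shape–rate) is (a−1)/b = 54/9.1 ≈ 5.934.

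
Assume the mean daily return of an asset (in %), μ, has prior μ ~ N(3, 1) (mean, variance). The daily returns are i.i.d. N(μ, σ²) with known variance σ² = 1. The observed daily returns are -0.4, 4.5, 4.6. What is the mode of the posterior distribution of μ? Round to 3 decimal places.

n = 3; x̄ = ((-0.4) + 4.5 + 4.6)/3 = 8.7/3 = 2.9.
For a Normal prior and Normal likelihood with known variance, the posterior is Normal; its mode equals its mean, the precision-weighted average.
Prior precision 1/σ₀² = 1/1 = 1; data precision n/σ² = 3/1 = 3.
μ̂ = (1·3 + 3·2.9) / (1 + 3) = 11.7/4 = 2.925.

μ̂_MAP = 2.925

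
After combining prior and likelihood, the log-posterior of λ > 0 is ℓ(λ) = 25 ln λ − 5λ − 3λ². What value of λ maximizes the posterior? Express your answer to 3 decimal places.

ℓ'(λ) = 25/λ − 5 − 6λ. Setting this to zero and multiplying by λ: 6λ² + 5λ − 25 = 0.
λ = (−5 + √(5² + 4·6·25)) / (2·6) = (−5 + √625) / 12 = (−5 + 25)/12 = 5/3.
ℓ''(λ) = −25/λ² − 6 < 0, confirming a maximum.

λ̂_MAP = 1.667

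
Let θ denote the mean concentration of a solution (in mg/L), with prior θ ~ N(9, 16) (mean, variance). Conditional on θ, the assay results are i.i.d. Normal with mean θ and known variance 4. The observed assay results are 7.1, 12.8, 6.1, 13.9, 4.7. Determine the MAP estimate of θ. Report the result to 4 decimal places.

n = 5; x̄ = (7.1 + 12.8 + 6.1 + 13.9 + 4.7)/5 = 44.6/5 = 8.92.
For a Normal prior and Normal likelihood with known variance, the posterior is Normal; its mode equals its mean, the precision-weighted average.
Prior precision 1/σ₀² = 1/16 = 0.0625; data precision n/σ² = 5/4 = 1.25.
θ̂ = (0.0625·9 + 1.25·8.92) / (0.0625 + 1.25) = 11.7125/1.3125 = 937/105 ≈ 8.9238.

θ̂_MAP = 8.9238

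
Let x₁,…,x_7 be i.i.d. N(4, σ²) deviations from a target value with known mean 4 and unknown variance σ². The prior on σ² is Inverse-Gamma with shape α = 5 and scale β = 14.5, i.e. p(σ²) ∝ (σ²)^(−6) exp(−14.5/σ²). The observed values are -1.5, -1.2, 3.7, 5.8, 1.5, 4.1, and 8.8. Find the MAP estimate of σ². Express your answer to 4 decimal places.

σ̂²_MAP = 6.2589

Sum of squared deviations about the known mean: SS = (-1.5−4)² + (-1.2−4)² + (3.7−4)² + (5.8−4)² + (1.5−4)² + (4.1−4)² + (8.8−4)² = 89.92.
The Normal likelihood contributes (σ²)^(−n/2) exp(−SS/(2σ²)), so the posterior is Inverse-Gamma(α + n/2, β + SS/2) = Inverse-Gamma(8.5, 59.46).
The mode of Inverse-Gamma(a, b) is b/(a+1) = 59.46/9.5 ≈ 6.2589.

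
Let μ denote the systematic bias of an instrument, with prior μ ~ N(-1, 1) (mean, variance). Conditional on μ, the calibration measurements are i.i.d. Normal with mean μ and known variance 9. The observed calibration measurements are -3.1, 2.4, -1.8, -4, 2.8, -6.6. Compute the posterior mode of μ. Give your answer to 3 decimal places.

μ̂_MAP = -1.287

n = 6; x̄ = ((-3.1) + 2.4 + (-1.8) + (-4) + 2.8 + (-6.6))/6 = -10.3/6 = -103/60 ≈ -1.7167.
For a Normal prior and Normal likelihood with known variance, the posterior is Normal; its mode equals its mean, the precision-weighted average.
Prior precision 1/σ₀² = 1/1 = 1; data precision n/σ² = 6/9 = 2/3.
μ̂ = (1·(-1) + (2/3)·(-103/60)) / (1 + 2/3) = (-193/90)/(5/3) = -193/150 ≈ -1.287.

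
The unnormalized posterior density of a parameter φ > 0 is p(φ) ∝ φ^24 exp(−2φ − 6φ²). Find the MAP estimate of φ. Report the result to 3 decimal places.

φ̂_MAP = 1.333

ℓ'(φ) = 24/φ − 2 − 12φ. Setting this to zero and multiplying by φ: 12φ² + 2φ − 24 = 0.
φ = (−2 + √(2² + 4·12·24)) / (2·12) = (−2 + √1156) / 24 = (−2 + 34)/24 = 4/3.
ℓ''(φ) = −24/φ² − 12 < 0, confirming a maximum.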